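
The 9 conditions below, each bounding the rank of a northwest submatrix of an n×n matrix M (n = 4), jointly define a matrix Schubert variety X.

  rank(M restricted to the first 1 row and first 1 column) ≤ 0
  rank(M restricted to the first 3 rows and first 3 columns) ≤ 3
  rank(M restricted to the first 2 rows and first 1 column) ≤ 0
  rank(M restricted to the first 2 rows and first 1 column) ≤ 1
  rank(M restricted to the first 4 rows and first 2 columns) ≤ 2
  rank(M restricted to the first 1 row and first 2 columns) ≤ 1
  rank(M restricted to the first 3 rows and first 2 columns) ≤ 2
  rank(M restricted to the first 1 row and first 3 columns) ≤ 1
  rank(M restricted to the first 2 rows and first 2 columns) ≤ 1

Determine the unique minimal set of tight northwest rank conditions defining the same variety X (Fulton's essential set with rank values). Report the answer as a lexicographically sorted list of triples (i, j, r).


Recovering R(i,j) via the rank-extension bound from the 9 conditions:

  i=1: 0 | 1 | 1 | 1
  i=2: 0 | 1 | 2 | 2
  i=3: 1 | 2 | 3 | 3
  i=4: 1 | 2 | 3 | 4

giving w = (2, 3, 1, 4) via Δ²R.

ℓ(w)=2; the 1 essential cell (i,j,r):

[(2, 1, 0)]


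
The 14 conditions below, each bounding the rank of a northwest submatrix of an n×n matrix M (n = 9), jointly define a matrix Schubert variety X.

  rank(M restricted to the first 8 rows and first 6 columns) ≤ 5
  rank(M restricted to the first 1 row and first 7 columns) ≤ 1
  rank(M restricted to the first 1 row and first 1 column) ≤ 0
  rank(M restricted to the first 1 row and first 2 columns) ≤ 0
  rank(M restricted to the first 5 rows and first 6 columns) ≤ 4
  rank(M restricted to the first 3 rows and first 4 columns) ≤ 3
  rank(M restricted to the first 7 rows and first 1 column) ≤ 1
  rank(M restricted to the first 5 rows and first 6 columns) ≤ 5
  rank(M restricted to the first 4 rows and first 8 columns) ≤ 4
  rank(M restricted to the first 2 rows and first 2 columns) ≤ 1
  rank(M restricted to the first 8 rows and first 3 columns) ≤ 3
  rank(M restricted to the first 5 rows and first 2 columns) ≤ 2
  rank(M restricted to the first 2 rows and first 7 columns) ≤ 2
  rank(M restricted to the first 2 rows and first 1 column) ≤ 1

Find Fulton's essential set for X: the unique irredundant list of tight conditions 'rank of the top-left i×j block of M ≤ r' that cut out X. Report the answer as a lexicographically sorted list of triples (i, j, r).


Reconstructing r_w from the 14 given conditions:

  0 | 0 | 1 | 1 | 1 | 1 | 1 | 1 | 1
  1 | 1 | 2 | 2 | 2 | 2 | 2 | 2 | 2
  1 | 2 | 3 | 3 | 3 | 3 | 3 | 3 | 3
  1 | 2 | 3 | 4 | 4 | 4 | 4 | 4 | 4
  1 | 2 | 3 | 4 | 4 | 4 | 5 | 5 | 5
  1 | 2 | 3 | 4 | 5 | 5 | 6 | 6 | 6
  1 | 2 | 3 | 4 | 5 | 5 | 6 | 7 | 7
  1 | 2 | 3 | 4 | 5 | 5 | 6 | 7 | 8
  1 | 2 | 3 | 4 | 5 | 6 | 7 | 8 | 9

so w = (3, 1, 2, 4, 7, 5, 8, 9, 6).

Fulton essential set (3 of the 6 Rothe cells):

[(1, 2, 0), (5, 6, 4), (8, 6, 5)]


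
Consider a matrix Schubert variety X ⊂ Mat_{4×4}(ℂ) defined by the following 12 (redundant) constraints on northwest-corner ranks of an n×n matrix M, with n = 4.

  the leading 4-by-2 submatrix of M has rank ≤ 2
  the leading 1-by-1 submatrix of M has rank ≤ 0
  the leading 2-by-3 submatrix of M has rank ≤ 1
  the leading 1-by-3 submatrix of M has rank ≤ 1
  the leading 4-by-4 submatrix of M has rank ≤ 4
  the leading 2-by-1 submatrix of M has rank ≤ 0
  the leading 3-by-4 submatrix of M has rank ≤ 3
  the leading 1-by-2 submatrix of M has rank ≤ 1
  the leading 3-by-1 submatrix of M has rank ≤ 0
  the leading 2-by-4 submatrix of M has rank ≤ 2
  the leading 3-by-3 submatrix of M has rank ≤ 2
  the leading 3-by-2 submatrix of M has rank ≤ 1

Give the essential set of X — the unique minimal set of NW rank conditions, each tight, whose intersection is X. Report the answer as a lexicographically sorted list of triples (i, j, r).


Recovering R(i,j) via the rank-extension bound from the 12 conditions:

  i=1: 0 1 1 1
  i=2: 0 1 1 2
  i=3: 0 1 2 3
  i=4: 1 2 3 4

hence w(1..4) = (2, 4, 3, 1).

|D(w)|=4, |Ess(w)|=2:

[(2, 3, 1), (3, 1, 0)]


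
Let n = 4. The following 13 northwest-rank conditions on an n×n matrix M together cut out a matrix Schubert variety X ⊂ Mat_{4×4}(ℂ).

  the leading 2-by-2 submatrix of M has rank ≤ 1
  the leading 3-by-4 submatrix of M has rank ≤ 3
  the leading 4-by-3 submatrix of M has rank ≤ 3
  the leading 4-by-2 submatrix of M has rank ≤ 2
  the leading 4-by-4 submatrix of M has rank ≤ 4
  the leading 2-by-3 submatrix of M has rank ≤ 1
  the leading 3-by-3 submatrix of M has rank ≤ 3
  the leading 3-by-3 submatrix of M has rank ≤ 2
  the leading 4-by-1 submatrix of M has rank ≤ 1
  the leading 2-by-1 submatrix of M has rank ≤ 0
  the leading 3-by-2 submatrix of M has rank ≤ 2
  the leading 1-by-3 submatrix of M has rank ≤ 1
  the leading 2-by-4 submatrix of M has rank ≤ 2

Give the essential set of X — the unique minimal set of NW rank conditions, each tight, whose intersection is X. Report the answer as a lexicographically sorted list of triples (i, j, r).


Rank table r_w(4×4) implied by the 13 constraints:

  R[1]: 0 | 1 | 1 | 1
  R[2]: 0 | 1 | 1 | 2
  R[3]: 1 | 2 | 2 | 3
  R[4]: 1 | 2 | 3 | 4

reading off 1-entries of Δ²R: w = (2, 4, 1, 3).

|D(w)|=3, |Ess(w)|=2:

[(2, 1, 0), (2, 3, 1)]


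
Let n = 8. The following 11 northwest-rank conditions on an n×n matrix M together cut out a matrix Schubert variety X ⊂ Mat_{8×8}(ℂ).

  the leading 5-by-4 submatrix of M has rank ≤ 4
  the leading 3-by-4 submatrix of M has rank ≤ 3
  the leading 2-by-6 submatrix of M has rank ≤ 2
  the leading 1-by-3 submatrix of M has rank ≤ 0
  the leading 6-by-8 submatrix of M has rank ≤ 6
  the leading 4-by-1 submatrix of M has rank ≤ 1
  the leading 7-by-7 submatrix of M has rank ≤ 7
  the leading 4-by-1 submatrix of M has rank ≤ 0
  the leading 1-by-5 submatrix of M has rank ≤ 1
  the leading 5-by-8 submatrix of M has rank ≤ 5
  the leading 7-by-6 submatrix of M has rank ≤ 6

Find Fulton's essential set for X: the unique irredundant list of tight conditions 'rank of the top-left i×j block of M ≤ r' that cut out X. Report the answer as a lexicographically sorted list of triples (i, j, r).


Rank table r_w(8×8) implied by the 11 constraints:

  row 1: 0 | 0 | 0 | 1 | 1 | 1 | 1 | 1
  row 2: 0 | 1 | 1 | 2 | 2 | 2 | 2 | 2
  row 3: 0 | 1 | 2 | 3 | 3 | 3 | 3 | 3
  row 4: 0 | 1 | 2 | 3 | 4 | 4 | 4 | 4
  row 5: 1 | 2 | 3 | 4 | 5 | 5 | 5 | 5
  row 6: 1 | 2 | 3 | 4 | 5 | 6 | 6 | 6
  row 7: 1 | 2 | 3 | 4 | 5 | 6 | 7 | 7
  row 8: 1 | 2 | 3 | 4 | 5 | 6 | 7 | 8

the unique w with this rank table is (4, 2, 3, 5, 1, 6, 7, 8).

ℓ(w)=6; the 2 essential cells (i,j,r):

[(1, 3, 0), (4, 1, 0)]


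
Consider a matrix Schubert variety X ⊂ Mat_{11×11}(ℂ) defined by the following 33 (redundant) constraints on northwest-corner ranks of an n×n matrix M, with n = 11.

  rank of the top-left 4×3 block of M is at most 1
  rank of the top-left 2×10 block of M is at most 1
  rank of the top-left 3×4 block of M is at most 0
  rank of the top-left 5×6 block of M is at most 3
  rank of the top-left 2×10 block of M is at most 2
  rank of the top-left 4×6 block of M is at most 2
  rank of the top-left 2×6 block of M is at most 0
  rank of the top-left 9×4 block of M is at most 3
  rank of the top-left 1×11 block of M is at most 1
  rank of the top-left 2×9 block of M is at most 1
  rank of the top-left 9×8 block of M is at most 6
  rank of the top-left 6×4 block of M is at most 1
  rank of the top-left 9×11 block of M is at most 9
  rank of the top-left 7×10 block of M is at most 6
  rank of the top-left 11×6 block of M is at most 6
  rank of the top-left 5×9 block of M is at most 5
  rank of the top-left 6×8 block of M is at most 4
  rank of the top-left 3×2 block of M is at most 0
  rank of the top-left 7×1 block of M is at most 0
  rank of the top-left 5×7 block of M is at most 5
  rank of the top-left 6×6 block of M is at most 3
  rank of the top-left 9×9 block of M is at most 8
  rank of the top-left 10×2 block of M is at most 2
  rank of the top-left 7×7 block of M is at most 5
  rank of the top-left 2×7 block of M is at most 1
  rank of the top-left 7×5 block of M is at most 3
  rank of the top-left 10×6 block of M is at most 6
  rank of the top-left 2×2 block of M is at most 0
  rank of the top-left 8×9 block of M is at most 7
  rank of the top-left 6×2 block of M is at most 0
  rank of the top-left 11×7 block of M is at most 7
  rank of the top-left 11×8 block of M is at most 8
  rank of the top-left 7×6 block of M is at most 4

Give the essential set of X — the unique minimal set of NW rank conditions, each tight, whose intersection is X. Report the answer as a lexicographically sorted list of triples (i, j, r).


Recovering R(i,j) via the rank-extension bound from the 33 conditions:

  i=1: 0 0 0 0 0 0 1 1 1 1 1
  i=2: 0 0 0 0 0 0 1 1 1 1 2
  i=3: 0 0 0 0 1 1 2 2 2 2 3
  i=4: 0 0 1 1 2 2 3 3 3 3 4
  i=5: 0 0 1 1 2 3 4 4 4 4 5
  i=6: 0 0 1 1 2 3 4 4 5 5 6
  i=7: 0 1 2 2 3 4 5 5 6 6 7
  i=8: 1 2 3 3 4 5 6 6 7 7 8
  i=9: 1 2 3 3 4 5 6 6 7 8 9
  i=10: 1 2 3 4 5 6 7 7 8 9 10
  i=11: 1 2 3 4 5 6 7 8 9 10 11

so w = (7, 11, 5, 3, 6, 9, 2, 1, 10, 4, 8).

ℓ(w)=31; the 9 essential cells (i,j,r):

[(2, 6, 0), (2, 10, 1), (3, 4, 0), (6, 2, 0), (6, 4, 1), (6, 8, 4), (7, 1, 0), (9, 4, 3), (9, 8, 6)]


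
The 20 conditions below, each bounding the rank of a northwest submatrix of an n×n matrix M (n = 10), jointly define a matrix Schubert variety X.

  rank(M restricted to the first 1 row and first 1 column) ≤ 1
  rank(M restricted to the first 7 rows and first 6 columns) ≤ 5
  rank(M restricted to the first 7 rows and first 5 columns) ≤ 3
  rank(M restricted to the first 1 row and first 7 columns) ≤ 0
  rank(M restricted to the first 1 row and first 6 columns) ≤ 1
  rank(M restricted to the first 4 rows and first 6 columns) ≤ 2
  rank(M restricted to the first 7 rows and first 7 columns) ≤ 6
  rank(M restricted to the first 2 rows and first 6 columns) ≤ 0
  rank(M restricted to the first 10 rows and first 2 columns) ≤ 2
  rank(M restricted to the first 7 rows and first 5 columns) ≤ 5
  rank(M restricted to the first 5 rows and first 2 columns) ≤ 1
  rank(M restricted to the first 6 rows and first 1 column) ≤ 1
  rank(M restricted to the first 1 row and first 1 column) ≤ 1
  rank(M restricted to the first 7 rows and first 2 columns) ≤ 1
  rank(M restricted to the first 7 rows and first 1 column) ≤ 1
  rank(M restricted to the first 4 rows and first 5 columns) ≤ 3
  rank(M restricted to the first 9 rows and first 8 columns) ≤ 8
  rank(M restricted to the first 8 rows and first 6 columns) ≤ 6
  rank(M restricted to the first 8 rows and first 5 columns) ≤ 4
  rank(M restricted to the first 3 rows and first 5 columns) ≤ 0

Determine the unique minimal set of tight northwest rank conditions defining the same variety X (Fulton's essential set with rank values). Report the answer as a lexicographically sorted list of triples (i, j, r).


Propagating the 20 rank bounds to every northwest block:

  0 | 0 | 0 | 0 | 0 | 0 | 0 | 1 | 1 | 1
  0 | 0 | 0 | 0 | 0 | 0 | 1 | 2 | 2 | 2
  0 | 0 | 0 | 0 | 0 | 1 | 2 | 3 | 3 | 3
  1 | 1 | 1 | 1 | 1 | 2 | 3 | 4 | 4 | 4
  1 | 1 | 2 | 2 | 2 | 3 | 4 | 5 | 5 | 5
  1 | 1 | 2 | 3 | 3 | 4 | 5 | 6 | 6 | 6
  1 | 1 | 2 | 3 | 3 | 4 | 5 | 6 | 7 | 7
  1 | 2 | 3 | 4 | 4 | 5 | 6 | 7 | 8 | 8
  1 | 2 | 3 | 4 | 5 | 6 | 7 | 8 | 9 | 9
  1 | 2 | 3 | 4 | 5 | 6 | 7 | 8 | 9 | 10

giving w = (8, 7, 6, 1, 3, 4, 9, 2, 5, 10) via Δ²R.

ℓ(w)=22; the 5 essential cells (i,j,r):

[(1, 7, 0), (2, 6, 0), (3, 5, 0), (7, 2, 1), (7, 5, 3)]


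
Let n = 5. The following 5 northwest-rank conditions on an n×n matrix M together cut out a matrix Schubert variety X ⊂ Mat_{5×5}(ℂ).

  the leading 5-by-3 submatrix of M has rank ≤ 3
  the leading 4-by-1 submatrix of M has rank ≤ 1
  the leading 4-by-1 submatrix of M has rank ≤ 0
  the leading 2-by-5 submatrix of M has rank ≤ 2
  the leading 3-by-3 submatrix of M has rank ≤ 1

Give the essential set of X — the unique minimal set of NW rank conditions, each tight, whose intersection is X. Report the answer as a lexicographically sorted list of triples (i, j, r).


Recovering R(i,j) via the rank-extension bound from the 5 conditions:

  i=1: 0  1  1  1  1
  i=2: 0  1  1  2  2
  i=3: 0  1  1  2  3
  i=4: 0  1  2  3  4
  i=5: 1  2  3  4  5

reading off 1-entries of Δ²R: w = (2, 4, 5, 3, 1).

2 SE-corners of the 6-cell Rothe diagram give Ess(w):

[(3, 3, 1), (4, 1, 0)]


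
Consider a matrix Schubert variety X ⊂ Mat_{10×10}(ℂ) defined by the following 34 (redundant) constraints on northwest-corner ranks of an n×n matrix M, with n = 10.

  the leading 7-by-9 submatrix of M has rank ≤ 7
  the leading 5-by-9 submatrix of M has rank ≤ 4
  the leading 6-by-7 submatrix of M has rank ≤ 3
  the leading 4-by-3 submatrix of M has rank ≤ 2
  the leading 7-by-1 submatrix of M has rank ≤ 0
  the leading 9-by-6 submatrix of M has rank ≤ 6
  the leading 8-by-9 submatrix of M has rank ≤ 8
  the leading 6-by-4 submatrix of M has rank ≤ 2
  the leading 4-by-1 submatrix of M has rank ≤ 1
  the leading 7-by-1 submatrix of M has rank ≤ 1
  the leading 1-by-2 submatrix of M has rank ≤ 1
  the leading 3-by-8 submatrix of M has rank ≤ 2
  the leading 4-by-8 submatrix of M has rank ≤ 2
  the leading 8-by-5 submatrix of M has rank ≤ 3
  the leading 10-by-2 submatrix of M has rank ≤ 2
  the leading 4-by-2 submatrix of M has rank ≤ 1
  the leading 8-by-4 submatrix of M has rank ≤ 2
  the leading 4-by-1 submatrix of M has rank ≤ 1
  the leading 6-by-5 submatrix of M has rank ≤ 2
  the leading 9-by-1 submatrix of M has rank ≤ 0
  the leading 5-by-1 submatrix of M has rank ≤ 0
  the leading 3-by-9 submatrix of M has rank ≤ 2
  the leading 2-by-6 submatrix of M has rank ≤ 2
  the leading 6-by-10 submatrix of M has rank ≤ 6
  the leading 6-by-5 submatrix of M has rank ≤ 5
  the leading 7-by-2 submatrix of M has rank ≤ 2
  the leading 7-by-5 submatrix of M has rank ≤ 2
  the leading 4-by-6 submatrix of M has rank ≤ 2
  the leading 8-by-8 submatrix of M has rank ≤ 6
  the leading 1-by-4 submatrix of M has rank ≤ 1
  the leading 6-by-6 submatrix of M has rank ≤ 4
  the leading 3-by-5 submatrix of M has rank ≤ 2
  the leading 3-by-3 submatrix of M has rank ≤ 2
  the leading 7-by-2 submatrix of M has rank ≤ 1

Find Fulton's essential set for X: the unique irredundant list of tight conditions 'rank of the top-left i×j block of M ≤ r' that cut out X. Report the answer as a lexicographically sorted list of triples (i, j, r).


Reconstructing r_w from the 34 given conditions:

  R[1]: 0, 1, 1, 1, 1, 1, 1, 1, 1, 1
  R[2]: 0, 1, 2, 2, 2, 2, 2, 2, 2, 2
  R[3]: 0, 1, 2, 2, 2, 2, 2, 2, 2, 3
  R[4]: 0, 1, 2, 2, 2, 2, 2, 2, 3, 4
  R[5]: 0, 1, 2, 2, 2, 3, 3, 3, 4, 5
  R[6]: 0, 1, 2, 2, 2, 3, 3, 4, 5, 6
  R[7]: 0, 1, 2, 2, 2, 3, 4, 5, 6, 7
  R[8]: 0, 1, 2, 2, 3, 4, 5, 6, 7, 8
  R[9]: 0, 1, 2, 3, 4, 5, 6, 7, 8, 9
  R[10]: 1, 2, 3, 4, 5, 6, 7, 8, 9, 10

second differences of R give the permutation w = (2, 3, 10, 9, 6, 8, 7, 5, 4, 1).

6 SE-corners of the 28-cell Rothe diagram give Ess(w):

[(3, 9, 2), (4, 8, 2), (6, 7, 3), (7, 5, 2), (8, 4, 2), (9, 1, 0)]


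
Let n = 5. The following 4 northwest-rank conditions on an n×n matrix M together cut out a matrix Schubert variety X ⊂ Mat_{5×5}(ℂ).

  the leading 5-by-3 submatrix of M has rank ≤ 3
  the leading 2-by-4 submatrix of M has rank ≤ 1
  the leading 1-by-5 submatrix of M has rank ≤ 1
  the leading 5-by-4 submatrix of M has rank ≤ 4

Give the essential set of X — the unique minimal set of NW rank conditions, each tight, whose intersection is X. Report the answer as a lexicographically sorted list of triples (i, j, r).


Recovering R(i,j) via the rank-extension bound from the 4 conditions:

  R[1]: 1 1 1 1 1
  R[2]: 1 1 1 1 2
  R[3]: 1 2 2 2 3
  R[4]: 1 2 3 3 4
  R[5]: 1 2 3 4 5

the unique w with this rank table is (1, 5, 2, 3, 4).

Fulton essential set (1 of the 3 Rothe cells):

[(2, 4, 1)]


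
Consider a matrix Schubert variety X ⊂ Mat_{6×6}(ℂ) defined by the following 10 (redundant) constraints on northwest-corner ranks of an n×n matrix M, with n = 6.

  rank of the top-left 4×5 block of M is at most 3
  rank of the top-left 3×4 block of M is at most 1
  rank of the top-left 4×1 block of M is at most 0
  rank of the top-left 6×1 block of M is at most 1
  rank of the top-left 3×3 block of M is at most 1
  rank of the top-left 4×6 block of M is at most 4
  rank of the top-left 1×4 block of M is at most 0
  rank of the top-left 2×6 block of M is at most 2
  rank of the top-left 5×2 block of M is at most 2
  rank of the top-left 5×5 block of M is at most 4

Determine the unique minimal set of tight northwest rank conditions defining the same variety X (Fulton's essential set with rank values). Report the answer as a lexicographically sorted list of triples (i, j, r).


Propagating the 10 rank bounds to every northwest block:

  row 1: 0, 0, 0, 0, 1, 1
  row 2: 0, 1, 1, 1, 2, 2
  row 3: 0, 1, 1, 1, 2, 3
  row 4: 0, 1, 2, 2, 3, 4
  row 5: 1, 2, 3, 3, 4, 5
  row 6: 1, 2, 3, 4, 5, 6

the unique w with this rank table is (5, 2, 6, 3, 1, 4).

Rothe diagram D(w) (9 cells), 3 SE-corners (essential conditions):

[(1, 4, 0), (3, 4, 1), (4, 1, 0)]


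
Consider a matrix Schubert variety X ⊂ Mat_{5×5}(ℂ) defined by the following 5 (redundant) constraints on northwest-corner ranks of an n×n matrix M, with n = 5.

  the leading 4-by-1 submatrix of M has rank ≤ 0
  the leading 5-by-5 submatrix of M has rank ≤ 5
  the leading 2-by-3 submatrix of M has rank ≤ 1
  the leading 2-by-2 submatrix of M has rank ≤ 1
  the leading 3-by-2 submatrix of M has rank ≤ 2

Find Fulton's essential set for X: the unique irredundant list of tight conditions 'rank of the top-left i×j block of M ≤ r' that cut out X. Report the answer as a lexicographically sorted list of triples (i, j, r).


The tightest implied rank at each (i,j), from the 5 conditions:

  R[1]: 0 1 1 1 1
  R[2]: 0 1 1 2 2
  R[3]: 0 1 2 3 3
  R[4]: 0 1 2 3 4
  R[5]: 1 2 3 4 5

hence w(1..5) = (2, 4, 3, 5, 1).

|D(w)|=5, |Ess(w)|=2:

[(2, 3, 1), (4, 1, 0)]


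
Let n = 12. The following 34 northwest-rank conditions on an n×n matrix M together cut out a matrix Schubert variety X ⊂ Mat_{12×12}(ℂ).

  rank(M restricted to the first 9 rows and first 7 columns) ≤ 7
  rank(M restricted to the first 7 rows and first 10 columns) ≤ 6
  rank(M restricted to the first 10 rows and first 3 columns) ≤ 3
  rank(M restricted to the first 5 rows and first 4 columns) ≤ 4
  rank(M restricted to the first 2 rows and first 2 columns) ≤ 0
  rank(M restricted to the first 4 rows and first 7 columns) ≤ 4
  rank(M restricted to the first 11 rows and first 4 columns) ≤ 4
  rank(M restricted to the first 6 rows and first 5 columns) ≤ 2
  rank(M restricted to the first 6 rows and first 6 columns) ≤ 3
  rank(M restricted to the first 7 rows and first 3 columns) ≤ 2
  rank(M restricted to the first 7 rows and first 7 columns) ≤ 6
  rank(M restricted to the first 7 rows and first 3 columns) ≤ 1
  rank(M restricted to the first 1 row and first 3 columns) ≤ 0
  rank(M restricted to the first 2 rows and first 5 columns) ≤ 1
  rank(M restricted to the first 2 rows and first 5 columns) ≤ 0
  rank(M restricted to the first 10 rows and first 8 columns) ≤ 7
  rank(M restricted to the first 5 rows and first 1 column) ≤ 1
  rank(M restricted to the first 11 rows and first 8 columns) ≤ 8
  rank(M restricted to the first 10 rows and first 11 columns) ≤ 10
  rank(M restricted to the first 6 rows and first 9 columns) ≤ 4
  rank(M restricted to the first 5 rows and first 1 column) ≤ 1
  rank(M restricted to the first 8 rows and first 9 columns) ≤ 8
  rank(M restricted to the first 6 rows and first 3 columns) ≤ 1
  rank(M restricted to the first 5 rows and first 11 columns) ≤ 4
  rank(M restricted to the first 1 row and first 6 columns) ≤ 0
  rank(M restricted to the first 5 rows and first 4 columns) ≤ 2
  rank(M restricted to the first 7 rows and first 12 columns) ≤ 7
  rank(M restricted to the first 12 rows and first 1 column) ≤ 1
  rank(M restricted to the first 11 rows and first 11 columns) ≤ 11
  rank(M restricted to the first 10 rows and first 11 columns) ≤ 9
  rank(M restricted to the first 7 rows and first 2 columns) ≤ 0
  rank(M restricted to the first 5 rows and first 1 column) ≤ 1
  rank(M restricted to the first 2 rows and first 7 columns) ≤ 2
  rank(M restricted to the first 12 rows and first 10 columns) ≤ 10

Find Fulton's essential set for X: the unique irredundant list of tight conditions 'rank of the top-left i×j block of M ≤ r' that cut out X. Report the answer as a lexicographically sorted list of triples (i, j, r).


Recovering R(i,j) via the rank-extension bound from the 34 conditions:

  R[1]: 0 0 0 0 0 0 1 1 1 1 1 1
  R[2]: 0 0 0 0 0 1 2 2 2 2 2 2
  R[3]: 0 0 1 1 1 2 3 3 3 3 3 3
  R[4]: 0 0 1 2 2 3 4 4 4 4 4 4
  R[5]: 0 0 1 2 2 3 4 4 4 4 4 5
  R[6]: 0 0 1 2 2 3 4 4 4 5 5 6
  R[7]: 0 0 1 2 3 4 5 5 5 6 6 7
  R[8]: 1 1 2 3 4 5 6 6 6 7 7 8
  R[9]: 1 2 3 4 5 6 7 7 7 8 8 9
  R[10]: 1 2 3 4 5 6 7 7 8 9 9 10
  R[11]: 1 2 3 4 5 6 7 8 9 10 10 11
  R[12]: 1 2 3 4 5 6 7 8 9 10 11 12

second differences of R give the permutation w = (7, 6, 3, 4, 12, 10, 5, 1, 2, 9, 8, 11).

D(w) has 30 cells with 7 SE-corners; essential set:

[(1, 6, 0), (2, 5, 0), (5, 11, 4), (6, 5, 2), (6, 9, 4), (7, 2, 0), (10, 8, 7)]


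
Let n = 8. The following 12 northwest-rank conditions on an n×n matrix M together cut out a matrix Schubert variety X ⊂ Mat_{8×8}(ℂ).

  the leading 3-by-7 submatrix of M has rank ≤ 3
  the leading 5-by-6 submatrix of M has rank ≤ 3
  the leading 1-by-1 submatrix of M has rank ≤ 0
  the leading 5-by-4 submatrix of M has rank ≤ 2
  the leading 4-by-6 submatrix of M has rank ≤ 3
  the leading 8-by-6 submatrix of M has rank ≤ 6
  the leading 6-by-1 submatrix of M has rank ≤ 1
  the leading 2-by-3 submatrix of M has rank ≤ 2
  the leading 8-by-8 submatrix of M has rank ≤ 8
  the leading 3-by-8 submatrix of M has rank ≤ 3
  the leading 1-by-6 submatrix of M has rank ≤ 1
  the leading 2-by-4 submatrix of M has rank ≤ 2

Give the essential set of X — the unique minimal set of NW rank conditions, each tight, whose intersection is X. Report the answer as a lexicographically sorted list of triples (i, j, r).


The tightest implied rank at each (i,j), from the 12 conditions:

  R[1]: 0 1 1 1 1 1 1 1
  R[2]: 1 2 2 2 2 2 2 2
  R[3]: 1 2 2 2 3 3 3 3
  R[4]: 1 2 2 2 3 3 4 4
  R[5]: 1 2 2 2 3 3 4 5
  R[6]: 1 2 3 3 4 4 5 6
  R[7]: 1 2 3 4 5 5 6 7
  R[8]: 1 2 3 4 5 6 7 8

hence w(1..8) = (2, 1, 5, 7, 8, 3, 4, 6).

Fulton essential set (3 of the 9 Rothe cells):

[(1, 1, 0), (5, 4, 2), (5, 6, 3)]


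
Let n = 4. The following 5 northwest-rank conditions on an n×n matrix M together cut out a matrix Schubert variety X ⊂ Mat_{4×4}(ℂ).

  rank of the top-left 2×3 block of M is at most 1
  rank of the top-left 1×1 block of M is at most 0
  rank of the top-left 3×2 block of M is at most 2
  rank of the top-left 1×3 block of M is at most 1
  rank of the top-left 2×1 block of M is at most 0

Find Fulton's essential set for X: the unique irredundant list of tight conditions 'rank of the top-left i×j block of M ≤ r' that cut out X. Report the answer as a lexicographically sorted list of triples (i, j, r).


The tightest implied rank at each (i,j), from the 5 conditions:

  R[1]: 0 | 1 | 1 | 1
  R[2]: 0 | 1 | 1 | 2
  R[3]: 1 | 2 | 2 | 3
  R[4]: 1 | 2 | 3 | 4

second differences of R give the permutation w = (2, 4, 1, 3).

|D(w)|=3, |Ess(w)|=2:

[(2, 1, 0), (2, 3, 1)]


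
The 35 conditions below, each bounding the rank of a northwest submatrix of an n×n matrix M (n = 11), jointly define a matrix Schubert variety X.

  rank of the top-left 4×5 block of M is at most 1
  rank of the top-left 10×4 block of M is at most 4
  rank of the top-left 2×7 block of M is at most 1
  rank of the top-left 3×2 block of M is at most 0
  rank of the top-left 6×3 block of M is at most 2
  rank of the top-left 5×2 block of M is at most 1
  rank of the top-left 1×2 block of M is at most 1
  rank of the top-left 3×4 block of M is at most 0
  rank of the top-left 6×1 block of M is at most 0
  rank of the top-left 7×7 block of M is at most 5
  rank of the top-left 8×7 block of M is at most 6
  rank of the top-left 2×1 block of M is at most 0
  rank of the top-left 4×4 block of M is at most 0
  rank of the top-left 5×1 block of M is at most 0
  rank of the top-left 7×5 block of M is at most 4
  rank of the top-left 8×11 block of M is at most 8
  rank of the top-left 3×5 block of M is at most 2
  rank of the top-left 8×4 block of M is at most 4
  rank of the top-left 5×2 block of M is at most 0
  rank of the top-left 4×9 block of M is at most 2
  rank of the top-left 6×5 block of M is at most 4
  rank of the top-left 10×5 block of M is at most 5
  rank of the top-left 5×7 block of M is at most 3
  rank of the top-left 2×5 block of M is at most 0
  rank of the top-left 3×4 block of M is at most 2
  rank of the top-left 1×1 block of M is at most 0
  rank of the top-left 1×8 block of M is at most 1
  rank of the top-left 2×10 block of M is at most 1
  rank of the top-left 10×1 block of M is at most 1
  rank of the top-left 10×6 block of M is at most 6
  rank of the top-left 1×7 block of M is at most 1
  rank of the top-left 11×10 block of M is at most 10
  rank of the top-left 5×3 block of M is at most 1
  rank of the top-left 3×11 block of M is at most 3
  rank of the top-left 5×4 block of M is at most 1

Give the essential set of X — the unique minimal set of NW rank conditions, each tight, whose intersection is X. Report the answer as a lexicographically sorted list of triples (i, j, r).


Reconstructing r_w from the 35 given conditions:

  R[1]: 0 0 0 0 0 1 1 1 1 1 1
  R[2]: 0 0 0 0 0 1 1 1 1 1 2
  R[3]: 0 0 0 0 1 2 2 2 2 2 3
  R[4]: 0 0 0 0 1 2 2 2 2 3 4
  R[5]: 0 0 1 1 2 3 3 3 3 4 5
  R[6]: 0 1 2 2 3 4 4 4 4 5 6
  R[7]: 1 2 3 3 4 5 5 5 5 6 7
  R[8]: 1 2 3 4 5 6 6 6 6 7 8
  R[9]: 1 2 3 4 5 6 7 7 7 8 9
  R[10]: 1 2 3 4 5 6 7 8 8 9 10
  R[11]: 1 2 3 4 5 6 7 8 9 10 11

second differences of R give the permutation w = (6, 11, 5, 10, 3, 2, 1, 4, 7, 8, 9).

D(w) has 28 cells with 6 SE-corners; essential set:

[(2, 5, 0), (2, 10, 1), (4, 4, 0), (4, 9, 2), (5, 2, 0), (6, 1, 0)]


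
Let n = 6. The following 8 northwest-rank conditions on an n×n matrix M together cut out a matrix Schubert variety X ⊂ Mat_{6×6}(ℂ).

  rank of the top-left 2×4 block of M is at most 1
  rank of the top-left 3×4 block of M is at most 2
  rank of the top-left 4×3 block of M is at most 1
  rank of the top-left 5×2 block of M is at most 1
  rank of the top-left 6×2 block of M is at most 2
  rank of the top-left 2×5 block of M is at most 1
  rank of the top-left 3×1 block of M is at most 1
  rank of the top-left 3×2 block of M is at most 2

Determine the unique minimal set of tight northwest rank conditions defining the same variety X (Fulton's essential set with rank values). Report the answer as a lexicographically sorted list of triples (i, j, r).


Computing R[i][j] = min implied NW-rank bound (n=6, 8 conditions):

  row 1: 1 1 1 1 1 1
  row 2: 1 1 1 1 1 2
  row 3: 1 1 1 2 2 3
  row 4: 1 1 1 2 3 4
  row 5: 1 1 2 3 4 5
  row 6: 1 2 3 4 5 6

the unique w with this rank table is (1, 6, 4, 5, 3, 2).

3 SE-corners of the 9-cell Rothe diagram give Ess(w):

[(2, 5, 1), (4, 3, 1), (5, 2, 1)]


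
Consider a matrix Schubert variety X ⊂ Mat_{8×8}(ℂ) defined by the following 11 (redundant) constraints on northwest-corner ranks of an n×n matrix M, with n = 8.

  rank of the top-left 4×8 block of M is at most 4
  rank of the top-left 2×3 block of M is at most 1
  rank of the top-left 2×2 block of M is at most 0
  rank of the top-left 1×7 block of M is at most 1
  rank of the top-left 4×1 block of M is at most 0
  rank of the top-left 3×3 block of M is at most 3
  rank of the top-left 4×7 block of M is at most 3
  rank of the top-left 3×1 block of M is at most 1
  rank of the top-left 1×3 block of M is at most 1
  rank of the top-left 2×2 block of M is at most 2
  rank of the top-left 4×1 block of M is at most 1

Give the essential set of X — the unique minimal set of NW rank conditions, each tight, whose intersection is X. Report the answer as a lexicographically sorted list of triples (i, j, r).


The tightest implied rank at each (i,j), from the 11 conditions:

  i=1: 0, 0, 1, 1, 1, 1, 1, 1
  i=2: 0, 0, 1, 2, 2, 2, 2, 2
  i=3: 0, 1, 2, 3, 3, 3, 3, 3
  i=4: 0, 1, 2, 3, 3, 3, 3, 4
  i=5: 1, 2, 3, 4, 4, 4, 4, 5
  i=6: 1, 2, 3, 4, 5, 5, 5, 6
  i=7: 1, 2, 3, 4, 5, 6, 6, 7
  i=8: 1, 2, 3, 4, 5, 6, 7, 8

reading off 1-entries of Δ²R: w = (3, 4, 2, 8, 1, 5, 6, 7).

D(w) has 9 cells with 3 SE-corners; essential set:

[(2, 2, 0), (4, 1, 0), (4, 7, 3)]


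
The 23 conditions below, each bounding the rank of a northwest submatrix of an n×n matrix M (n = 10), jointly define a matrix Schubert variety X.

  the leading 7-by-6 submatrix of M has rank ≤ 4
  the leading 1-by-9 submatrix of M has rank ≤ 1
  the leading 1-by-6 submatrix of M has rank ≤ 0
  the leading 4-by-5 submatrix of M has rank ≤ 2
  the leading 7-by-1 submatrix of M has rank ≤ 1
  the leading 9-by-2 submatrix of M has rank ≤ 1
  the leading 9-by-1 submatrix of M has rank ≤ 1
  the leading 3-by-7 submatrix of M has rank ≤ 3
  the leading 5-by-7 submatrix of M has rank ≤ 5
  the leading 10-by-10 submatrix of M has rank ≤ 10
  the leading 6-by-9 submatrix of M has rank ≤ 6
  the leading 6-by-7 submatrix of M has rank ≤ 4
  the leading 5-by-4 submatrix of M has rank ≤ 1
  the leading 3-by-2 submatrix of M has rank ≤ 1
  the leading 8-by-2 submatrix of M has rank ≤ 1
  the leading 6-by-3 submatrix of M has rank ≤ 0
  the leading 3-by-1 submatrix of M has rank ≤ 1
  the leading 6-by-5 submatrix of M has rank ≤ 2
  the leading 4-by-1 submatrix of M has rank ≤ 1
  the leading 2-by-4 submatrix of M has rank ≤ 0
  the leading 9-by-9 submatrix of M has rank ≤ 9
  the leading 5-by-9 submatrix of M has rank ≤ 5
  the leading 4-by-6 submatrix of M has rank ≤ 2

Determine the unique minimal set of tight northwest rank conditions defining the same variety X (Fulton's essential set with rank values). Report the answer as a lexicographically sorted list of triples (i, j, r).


Rank table r_w(10×10) implied by the 23 constraints:

  0  0  0  0  0  0  1  1  1  1
  0  0  0  0  1  1  2  2  2  2
  0  0  0  1  2  2  3  3  3  3
  0  0  0  1  2  2  3  4  4  4
  0  0  0  1  2  3  4  5  5  5
  0  0  0  1  2  3  4  5  6  6
  1  1  1  2  3  4  5  6  7  7
  1  1  2  3  4  5  6  7  8  8
  1  1  2  3  4  5  6  7  8  9
  1  2  3  4  5  6  7  8  9  10

the unique w with this rank table is (7, 5, 4, 8, 6, 9, 1, 3, 10, 2).

5 SE-corners of the 25-cell Rothe diagram give Ess(w):

[(1, 6, 0), (2, 4, 0), (4, 6, 2), (6, 3, 0), (9, 2, 1)]


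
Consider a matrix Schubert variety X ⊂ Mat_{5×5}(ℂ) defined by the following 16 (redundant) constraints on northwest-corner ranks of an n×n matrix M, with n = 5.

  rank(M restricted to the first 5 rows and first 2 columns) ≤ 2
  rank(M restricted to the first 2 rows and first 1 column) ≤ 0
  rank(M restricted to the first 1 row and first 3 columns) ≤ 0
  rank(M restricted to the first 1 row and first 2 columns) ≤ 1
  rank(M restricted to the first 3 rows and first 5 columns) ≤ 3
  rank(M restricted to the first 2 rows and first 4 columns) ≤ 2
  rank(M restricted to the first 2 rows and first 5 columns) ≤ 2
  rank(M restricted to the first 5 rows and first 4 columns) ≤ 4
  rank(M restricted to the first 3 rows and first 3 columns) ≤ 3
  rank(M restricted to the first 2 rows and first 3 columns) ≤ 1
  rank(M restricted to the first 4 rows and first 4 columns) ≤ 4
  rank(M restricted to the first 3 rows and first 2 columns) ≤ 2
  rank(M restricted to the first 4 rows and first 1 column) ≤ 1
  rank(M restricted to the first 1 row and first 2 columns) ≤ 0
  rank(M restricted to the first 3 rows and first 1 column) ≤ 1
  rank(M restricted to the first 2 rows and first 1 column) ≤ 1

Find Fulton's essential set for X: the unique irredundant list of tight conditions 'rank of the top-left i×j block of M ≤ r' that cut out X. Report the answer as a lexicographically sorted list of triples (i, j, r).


The tightest implied rank at each (i,j), from the 16 conditions:

  R[1]: 0, 0, 0, 1, 1
  R[2]: 0, 1, 1, 2, 2
  R[3]: 1, 2, 2, 3, 3
  R[4]: 1, 2, 3, 4, 4
  R[5]: 1, 2, 3, 4, 5

second differences of R give the permutation w = (4, 2, 1, 3, 5).

|D(w)|=4, |Ess(w)|=2:

[(1, 3, 0), (2, 1, 0)]


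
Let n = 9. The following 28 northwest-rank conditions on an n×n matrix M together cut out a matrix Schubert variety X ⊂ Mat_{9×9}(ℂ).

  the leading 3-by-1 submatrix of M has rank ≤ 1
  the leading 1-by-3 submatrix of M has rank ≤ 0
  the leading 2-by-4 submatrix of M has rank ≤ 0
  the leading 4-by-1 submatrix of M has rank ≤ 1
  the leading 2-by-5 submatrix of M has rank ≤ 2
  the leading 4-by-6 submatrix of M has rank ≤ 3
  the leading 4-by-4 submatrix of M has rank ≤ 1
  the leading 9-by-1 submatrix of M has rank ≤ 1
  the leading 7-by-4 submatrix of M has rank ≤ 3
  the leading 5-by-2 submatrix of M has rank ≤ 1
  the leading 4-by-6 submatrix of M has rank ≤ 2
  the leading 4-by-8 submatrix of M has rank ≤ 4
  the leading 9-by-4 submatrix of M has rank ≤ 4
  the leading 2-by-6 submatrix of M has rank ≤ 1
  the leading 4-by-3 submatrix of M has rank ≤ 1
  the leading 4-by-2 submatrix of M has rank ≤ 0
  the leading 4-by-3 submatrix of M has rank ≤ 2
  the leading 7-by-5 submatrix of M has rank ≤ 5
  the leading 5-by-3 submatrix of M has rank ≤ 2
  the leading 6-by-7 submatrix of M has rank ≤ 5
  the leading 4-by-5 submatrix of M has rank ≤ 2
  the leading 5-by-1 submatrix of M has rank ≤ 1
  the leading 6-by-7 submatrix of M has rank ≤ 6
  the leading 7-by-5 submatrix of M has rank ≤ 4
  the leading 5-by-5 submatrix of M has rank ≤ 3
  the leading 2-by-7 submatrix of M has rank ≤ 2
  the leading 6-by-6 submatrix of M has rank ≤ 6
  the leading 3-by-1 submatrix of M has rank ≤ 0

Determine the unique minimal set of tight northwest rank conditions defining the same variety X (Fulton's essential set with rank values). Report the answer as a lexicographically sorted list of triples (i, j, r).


Recovering R(i,j) via the rank-extension bound from the 28 conditions:

  i=1: 0 0 0 0 1 1 1 1 1
  i=2: 0 0 0 0 1 1 2 2 2
  i=3: 0 0 1 1 2 2 3 3 3
  i=4: 0 0 1 1 2 2 3 4 4
  i=5: 1 1 2 2 3 3 4 5 5
  i=6: 1 2 3 3 4 4 5 6 6
  i=7: 1 2 3 3 4 5 6 7 7
  i=8: 1 2 3 4 5 6 7 8 8
  i=9: 1 2 3 4 5 6 7 8 9

the unique w with this rank table is (5, 7, 3, 8, 1, 2, 6, 4, 9).

D(w) has 16 cells with 6 SE-corners; essential set:

[(2, 4, 0), (2, 6, 1), (4, 2, 0), (4, 4, 1), (4, 6, 2), (7, 4, 3)]


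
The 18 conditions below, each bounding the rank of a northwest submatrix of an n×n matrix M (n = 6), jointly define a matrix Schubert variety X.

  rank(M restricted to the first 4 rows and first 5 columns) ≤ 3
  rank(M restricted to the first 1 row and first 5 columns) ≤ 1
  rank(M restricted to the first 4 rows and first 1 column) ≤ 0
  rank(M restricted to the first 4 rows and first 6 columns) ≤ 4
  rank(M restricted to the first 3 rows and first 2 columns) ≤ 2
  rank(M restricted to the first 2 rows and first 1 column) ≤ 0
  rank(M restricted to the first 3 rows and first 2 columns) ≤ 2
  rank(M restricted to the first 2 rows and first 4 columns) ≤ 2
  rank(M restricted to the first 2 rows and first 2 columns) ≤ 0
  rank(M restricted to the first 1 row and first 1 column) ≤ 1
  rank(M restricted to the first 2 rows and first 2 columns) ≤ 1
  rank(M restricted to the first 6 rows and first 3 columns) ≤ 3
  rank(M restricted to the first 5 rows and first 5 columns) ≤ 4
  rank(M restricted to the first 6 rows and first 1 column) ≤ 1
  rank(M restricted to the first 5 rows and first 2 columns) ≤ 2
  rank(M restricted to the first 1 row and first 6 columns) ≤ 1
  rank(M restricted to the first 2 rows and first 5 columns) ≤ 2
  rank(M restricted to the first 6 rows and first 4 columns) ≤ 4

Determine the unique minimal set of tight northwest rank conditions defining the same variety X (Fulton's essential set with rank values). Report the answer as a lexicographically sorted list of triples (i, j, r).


Reconstructing r_w from the 18 given conditions:

  i=1: 0 | 0 | 1 | 1 | 1 | 1
  i=2: 0 | 0 | 1 | 2 | 2 | 2
  i=3: 0 | 1 | 2 | 3 | 3 | 3
  i=4: 0 | 1 | 2 | 3 | 3 | 4
  i=5: 1 | 2 | 3 | 4 | 4 | 5
  i=6: 1 | 2 | 3 | 4 | 5 | 6

the unique w with this rank table is (3, 4, 2, 6, 1, 5).

|D(w)|=7, |Ess(w)|=3:

[(2, 2, 0), (4, 1, 0), (4, 5, 3)]


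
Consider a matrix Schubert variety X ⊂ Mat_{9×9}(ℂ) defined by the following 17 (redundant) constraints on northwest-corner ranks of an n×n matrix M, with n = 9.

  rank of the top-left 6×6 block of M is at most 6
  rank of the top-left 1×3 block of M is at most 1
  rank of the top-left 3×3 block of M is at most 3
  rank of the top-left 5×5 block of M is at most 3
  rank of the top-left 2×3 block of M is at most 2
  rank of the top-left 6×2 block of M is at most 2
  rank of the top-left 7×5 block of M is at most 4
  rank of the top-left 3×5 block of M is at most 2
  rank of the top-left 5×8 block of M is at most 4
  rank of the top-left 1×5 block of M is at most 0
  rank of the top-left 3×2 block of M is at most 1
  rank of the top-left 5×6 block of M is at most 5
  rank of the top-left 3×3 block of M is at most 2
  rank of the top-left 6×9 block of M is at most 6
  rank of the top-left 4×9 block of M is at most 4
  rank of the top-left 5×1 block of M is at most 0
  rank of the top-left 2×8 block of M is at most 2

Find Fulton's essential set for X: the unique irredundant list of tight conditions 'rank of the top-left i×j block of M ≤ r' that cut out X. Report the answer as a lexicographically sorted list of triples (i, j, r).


Rank table r_w(9×9) implied by the 17 constraints:

  R[1]: 0, 0, 0, 0, 0, 1, 1, 1, 1
  R[2]: 0, 1, 1, 1, 1, 2, 2, 2, 2
  R[3]: 0, 1, 2, 2, 2, 3, 3, 3, 3
  R[4]: 0, 1, 2, 3, 3, 4, 4, 4, 4
  R[5]: 0, 1, 2, 3, 3, 4, 4, 4, 5
  R[6]: 1, 2, 3, 4, 4, 5, 5, 5, 6
  R[7]: 1, 2, 3, 4, 4, 5, 6, 6, 7
  R[8]: 1, 2, 3, 4, 5, 6, 7, 7, 8
  R[9]: 1, 2, 3, 4, 5, 6, 7, 8, 9

giving w = (6, 2, 3, 4, 9, 1, 7, 5, 8) via Δ²R.

Rothe diagram D(w) (13 cells), 5 SE-corners (essential conditions):

[(1, 5, 0), (5, 1, 0), (5, 5, 3), (5, 8, 4), (7, 5, 4)]


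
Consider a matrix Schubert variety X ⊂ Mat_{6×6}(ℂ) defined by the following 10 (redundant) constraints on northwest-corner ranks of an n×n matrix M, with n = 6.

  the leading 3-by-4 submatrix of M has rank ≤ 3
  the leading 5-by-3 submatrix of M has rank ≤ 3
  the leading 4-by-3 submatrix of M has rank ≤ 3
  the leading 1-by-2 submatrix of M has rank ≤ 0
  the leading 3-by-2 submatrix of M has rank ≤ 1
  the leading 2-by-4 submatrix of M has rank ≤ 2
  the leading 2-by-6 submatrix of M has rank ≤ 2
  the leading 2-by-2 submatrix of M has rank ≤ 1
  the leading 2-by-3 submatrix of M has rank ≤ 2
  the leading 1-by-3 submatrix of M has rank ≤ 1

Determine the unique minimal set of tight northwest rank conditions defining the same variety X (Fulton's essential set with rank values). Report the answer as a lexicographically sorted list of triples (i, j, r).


The tightest implied rank at each (i,j), from the 10 conditions:

  R[1]: 0 0 1 1 1 1
  R[2]: 1 1 2 2 2 2
  R[3]: 1 1 2 3 3 3
  R[4]: 1 2 3 4 4 4
  R[5]: 1 2 3 4 5 5
  R[6]: 1 2 3 4 5 6

second differences of R give the permutation w = (3, 1, 4, 2, 5, 6).

|D(w)|=3, |Ess(w)|=2:

[(1, 2, 0), (3, 2, 1)]


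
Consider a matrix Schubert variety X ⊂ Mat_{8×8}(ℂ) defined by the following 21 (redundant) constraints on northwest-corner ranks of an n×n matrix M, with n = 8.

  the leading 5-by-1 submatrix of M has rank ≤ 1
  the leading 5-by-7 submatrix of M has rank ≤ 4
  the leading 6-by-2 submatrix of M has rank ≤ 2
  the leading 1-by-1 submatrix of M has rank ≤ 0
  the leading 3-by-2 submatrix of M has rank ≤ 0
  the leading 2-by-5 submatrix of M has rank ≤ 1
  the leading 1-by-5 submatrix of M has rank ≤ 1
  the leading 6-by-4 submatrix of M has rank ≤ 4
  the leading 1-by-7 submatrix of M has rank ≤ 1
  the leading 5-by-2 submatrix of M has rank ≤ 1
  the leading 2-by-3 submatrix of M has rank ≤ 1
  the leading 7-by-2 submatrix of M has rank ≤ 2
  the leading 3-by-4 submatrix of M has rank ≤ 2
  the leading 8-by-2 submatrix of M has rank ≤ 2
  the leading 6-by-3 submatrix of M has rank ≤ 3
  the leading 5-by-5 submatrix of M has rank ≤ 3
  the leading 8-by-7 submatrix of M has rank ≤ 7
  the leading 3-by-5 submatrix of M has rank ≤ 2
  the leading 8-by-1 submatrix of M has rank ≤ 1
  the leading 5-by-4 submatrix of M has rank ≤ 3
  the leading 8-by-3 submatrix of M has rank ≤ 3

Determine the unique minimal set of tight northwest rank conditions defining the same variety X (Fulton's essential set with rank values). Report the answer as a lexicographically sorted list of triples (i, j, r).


The tightest implied rank at each (i,j), from the 21 conditions:

  row 1: 0 | 0 | 1 | 1 | 1 | 1 | 1 | 1
  row 2: 0 | 0 | 1 | 1 | 1 | 2 | 2 | 2
  row 3: 0 | 0 | 1 | 2 | 2 | 3 | 3 | 3
  row 4: 1 | 1 | 2 | 3 | 3 | 4 | 4 | 4
  row 5: 1 | 1 | 2 | 3 | 3 | 4 | 4 | 5
  row 6: 1 | 2 | 3 | 4 | 4 | 5 | 5 | 6
  row 7: 1 | 2 | 3 | 4 | 5 | 6 | 6 | 7
  row 8: 1 | 2 | 3 | 4 | 5 | 6 | 7 | 8

hence w(1..8) = (3, 6, 4, 1, 8, 2, 5, 7).

Fulton essential set (5 of the 11 Rothe cells):

[(2, 5, 1), (3, 2, 0), (5, 2, 1), (5, 5, 3), (5, 7, 4)]
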